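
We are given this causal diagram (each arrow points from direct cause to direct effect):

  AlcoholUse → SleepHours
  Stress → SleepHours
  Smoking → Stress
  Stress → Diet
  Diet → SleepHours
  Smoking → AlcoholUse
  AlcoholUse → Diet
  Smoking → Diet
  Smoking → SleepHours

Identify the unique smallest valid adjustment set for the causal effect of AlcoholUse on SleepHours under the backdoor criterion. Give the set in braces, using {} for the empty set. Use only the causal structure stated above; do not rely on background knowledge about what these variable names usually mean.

{Smoking}

Variables eligible for adjustment (non-descendants of AlcoholUse, excluding AlcoholUse and SleepHours): {Smoking, Stress}.
Backdoor paths from AlcoholUse to SleepHours:
  P1: AlcoholUse <- Smoking -> Stress -> Diet -> SleepHours
  P2: AlcoholUse <- Smoking -> Stress -> SleepHours
  P3: AlcoholUse <- Smoking -> Diet <- Stress -> SleepHours
  P4: AlcoholUse <- Smoking -> Diet -> SleepHours
  P5: AlcoholUse <- Smoking -> SleepHours
The empty set is not sufficient: P1 (AlcoholUse <- Smoking -> Stress -> Diet -> SleepHours) has no collider blocking it and no conditioned non-collider, so it is open.
Try {Smoking}:
  P1: blocked at fork node Smoking ∈ conditioning set.
  P2: blocked at fork node Smoking ∈ conditioning set.
  P3: blocked at fork node Smoking ∈ conditioning set.
  P4: blocked at fork node Smoking ∈ conditioning set.
  P5: blocked at fork node Smoking ∈ conditioning set.
{Smoking} contains no descendant of AlcoholUse and blocks every backdoor path.
No other singleton works — e.g. {Stress} leaves P4 open — so {Smoking} is the unique smallest valid adjustment set.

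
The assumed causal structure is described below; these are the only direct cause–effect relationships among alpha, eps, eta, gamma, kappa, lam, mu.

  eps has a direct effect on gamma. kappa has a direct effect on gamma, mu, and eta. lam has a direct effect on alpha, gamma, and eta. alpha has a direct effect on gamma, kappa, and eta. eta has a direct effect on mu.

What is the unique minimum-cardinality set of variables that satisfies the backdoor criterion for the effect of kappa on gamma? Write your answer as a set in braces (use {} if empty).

Variables eligible for adjustment (non-descendants of kappa, excluding kappa and gamma): {alpha, eps, lam}.
Backdoor paths from kappa to gamma:
  P1: kappa <- alpha <- lam -> gamma
  P2: kappa <- alpha -> eta <- lam -> gamma
  P3: kappa <- alpha -> gamma
The empty set is not sufficient: P1 (kappa <- alpha <- lam -> gamma) has no collider blocking it and no conditioned non-collider, so it is open.
Try {alpha}:
  P1: blocked at chain node alpha ∈ conditioning set.
  P2: blocked at fork node alpha ∈ conditioning set.
  P3: blocked at fork node alpha ∈ conditioning set.
{alpha} contains no descendant of kappa and blocks every backdoor path.
No other singleton works — e.g. {lam} leaves P3 open — so {alpha} is the unique smallest valid adjustment set.

{alpha}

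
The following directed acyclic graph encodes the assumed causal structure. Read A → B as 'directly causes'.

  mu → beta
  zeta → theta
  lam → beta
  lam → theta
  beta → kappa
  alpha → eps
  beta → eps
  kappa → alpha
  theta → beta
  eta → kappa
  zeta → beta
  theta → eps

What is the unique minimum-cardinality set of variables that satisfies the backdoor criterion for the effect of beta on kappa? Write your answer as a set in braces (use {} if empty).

Variables eligible for adjustment (non-descendants of beta, excluding beta and kappa): {eta, lam, mu, theta, zeta}.
Backdoor paths from beta to kappa:
  P1: beta <- zeta -> theta -> eps <- alpha <- kappa
  P2: beta <- lam -> theta -> eps <- alpha <- kappa
  P3: beta <- theta -> eps <- alpha <- kappa
Each backdoor path contains an unconditioned collider, so every path is already blocked with the empty conditioning set:
  P1: blocked at collider eps (neither it nor any descendant is in the conditioning set).
  P2: blocked at collider eps (neither it nor any descendant is in the conditioning set).
  P3: blocked at collider eps (neither it nor any descendant is in the conditioning set).
The empty set is therefore the unique smallest valid set.

{}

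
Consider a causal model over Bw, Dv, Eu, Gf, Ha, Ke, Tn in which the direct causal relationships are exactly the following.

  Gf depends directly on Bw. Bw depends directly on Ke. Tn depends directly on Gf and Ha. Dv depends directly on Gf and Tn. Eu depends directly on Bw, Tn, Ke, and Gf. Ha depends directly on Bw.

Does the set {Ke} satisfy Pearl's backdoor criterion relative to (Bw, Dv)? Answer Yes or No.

Yes

Backdoor paths from Bw to Dv (paths whose first edge points into Bw):
  P1: Bw <- Ke -> Eu <- Gf -> Tn -> Dv
  P2: Bw <- Ke -> Eu <- Gf -> Dv
  P3: Bw <- Ke -> Eu <- Tn <- Gf -> Dv
  P4: Bw <- Ke -> Eu <- Tn -> Dv
Condition 1 (no descendant of Bw in the set): holds — descendants of Bw are {Dv, Eu, Gf, Ha, Tn}; none are in {Ke}.
Condition 2 (every backdoor path blocked by {Ke}):
  P1: blocked at fork node Ke ∈ conditioning set.
  P2: blocked at fork node Ke ∈ conditioning set.
  P3: blocked at fork node Ke ∈ conditioning set.
  P4: blocked at fork node Ke ∈ conditioning set.
{Ke} satisfies the backdoor criterion.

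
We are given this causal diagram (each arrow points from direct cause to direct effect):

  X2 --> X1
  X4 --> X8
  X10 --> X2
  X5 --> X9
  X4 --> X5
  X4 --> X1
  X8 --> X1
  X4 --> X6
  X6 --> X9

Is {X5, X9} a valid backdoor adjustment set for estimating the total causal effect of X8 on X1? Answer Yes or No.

No

Backdoor paths from X8 to X1 (paths whose first edge points into X8):
  P1: X8 <- X4 -> X1
Condition 1 (no descendant of X8 in the set): holds — descendants of X8 are {X1}; none are in {X5, X9}.
Condition 2 (every backdoor path blocked by {X5, X9}):
  P1: open — no interior node is in the conditioning set.
{X5, X9} does not satisfy the backdoor criterion.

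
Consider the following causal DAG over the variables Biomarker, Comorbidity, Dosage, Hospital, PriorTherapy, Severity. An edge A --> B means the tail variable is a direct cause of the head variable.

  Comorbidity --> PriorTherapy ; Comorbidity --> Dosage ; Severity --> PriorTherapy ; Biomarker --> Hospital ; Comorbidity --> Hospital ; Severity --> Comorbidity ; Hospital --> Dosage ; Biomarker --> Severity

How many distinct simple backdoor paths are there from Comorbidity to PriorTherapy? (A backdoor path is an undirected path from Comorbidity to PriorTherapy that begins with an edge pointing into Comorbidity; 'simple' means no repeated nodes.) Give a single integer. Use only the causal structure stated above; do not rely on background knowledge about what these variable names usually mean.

1

A backdoor path from Comorbidity to PriorTherapy is any simple undirected path whose first edge points into Comorbidity (i.e. leaves Comorbidity via a parent).
Parents of Comorbidity: {Severity}.
Enumerating:
  P1: Comorbidity <- Severity -> PriorTherapy
That exhausts the simple backdoor paths. Count: 1.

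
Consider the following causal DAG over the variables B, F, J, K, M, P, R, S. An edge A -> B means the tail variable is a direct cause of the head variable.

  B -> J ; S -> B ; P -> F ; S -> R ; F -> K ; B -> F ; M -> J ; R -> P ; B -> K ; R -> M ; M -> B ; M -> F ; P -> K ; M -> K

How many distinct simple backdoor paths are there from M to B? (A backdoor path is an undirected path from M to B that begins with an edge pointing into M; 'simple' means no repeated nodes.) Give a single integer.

5

A backdoor path from M to B is any simple undirected path whose first edge points into M (i.e. leaves M via a parent).
Parents of M: {R}.
Enumerating:
  P1: M <- R <- S -> B
  P2: M <- R -> P -> F <- B
  P3: M <- R -> P -> F -> K <- B
  P4: M <- R -> P -> K <- B
  P5: M <- R -> P -> K <- F <- B
That exhausts the simple backdoor paths. Count: 5.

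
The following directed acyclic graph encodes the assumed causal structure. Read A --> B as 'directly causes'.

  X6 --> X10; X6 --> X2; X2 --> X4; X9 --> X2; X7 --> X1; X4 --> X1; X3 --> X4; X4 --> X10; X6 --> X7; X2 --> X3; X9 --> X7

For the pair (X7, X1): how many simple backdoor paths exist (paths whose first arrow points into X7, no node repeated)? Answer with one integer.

A backdoor path from X7 to X1 is any simple undirected path whose first edge points into X7 (i.e. leaves X7 via a parent).
Parents of X7: {X6, X9}.
Enumerating:
  P1: X7 <- X9 -> X2 <- X6 -> X10 <- X4 -> X1
  P2: X7 <- X9 -> X2 -> X3 -> X4 -> X1
  P3: X7 <- X9 -> X2 -> X4 -> X1
  P4: X7 <- X6 -> X2 -> X3 -> X4 -> X1
  P5: X7 <- X6 -> X2 -> X4 -> X1
  P6: X7 <- X6 -> X10 <- X4 -> X1
That exhausts the simple backdoor paths. Count: 6.

6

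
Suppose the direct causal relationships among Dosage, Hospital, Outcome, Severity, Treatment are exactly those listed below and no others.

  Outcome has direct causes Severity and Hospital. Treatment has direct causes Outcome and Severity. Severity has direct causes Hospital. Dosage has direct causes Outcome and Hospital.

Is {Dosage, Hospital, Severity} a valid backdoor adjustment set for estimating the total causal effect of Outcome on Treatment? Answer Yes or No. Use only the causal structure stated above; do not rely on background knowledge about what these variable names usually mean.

No

Backdoor paths from Outcome to Treatment (paths whose first edge points into Outcome):
  P1: Outcome <- Hospital -> Severity -> Treatment
  P2: Outcome <- Severity -> Treatment
Condition 1 (no descendant of Outcome in the set): FAILS — Dosage is a descendant of Outcome.
Condition 2 (every backdoor path blocked by {Dosage, Hospital, Severity}):
  P1: blocked at fork node Hospital ∈ conditioning set.
  P2: blocked at fork node Severity ∈ conditioning set.
{Dosage, Hospital, Severity} does not satisfy the backdoor criterion.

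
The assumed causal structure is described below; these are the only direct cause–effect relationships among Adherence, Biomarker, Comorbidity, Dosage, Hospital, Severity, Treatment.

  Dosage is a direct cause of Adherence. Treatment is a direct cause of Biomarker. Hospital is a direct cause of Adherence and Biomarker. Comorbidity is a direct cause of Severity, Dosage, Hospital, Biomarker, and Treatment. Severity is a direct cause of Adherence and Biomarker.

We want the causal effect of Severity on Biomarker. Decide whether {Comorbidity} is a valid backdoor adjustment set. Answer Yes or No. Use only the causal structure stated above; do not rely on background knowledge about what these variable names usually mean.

Backdoor paths from Severity to Biomarker (paths whose first edge points into Severity):
  P1: Severity <- Comorbidity -> Hospital -> Biomarker
  P2: Severity <- Comorbidity -> Treatment -> Biomarker
  P3: Severity <- Comorbidity -> Dosage -> Adherence <- Hospital -> Biomarker
  P4: Severity <- Comorbidity -> Biomarker
Condition 1 (no descendant of Severity in the set): holds — descendants of Severity are {Adherence, Biomarker}; none are in {Comorbidity}.
Condition 2 (every backdoor path blocked by {Comorbidity}):
  P1: blocked at fork node Comorbidity ∈ conditioning set.
  P2: blocked at fork node Comorbidity ∈ conditioning set.
  P3: blocked at fork node Comorbidity ∈ conditioning set.
  P4: blocked at fork node Comorbidity ∈ conditioning set.
{Comorbidity} satisfies the backdoor criterion.

Yes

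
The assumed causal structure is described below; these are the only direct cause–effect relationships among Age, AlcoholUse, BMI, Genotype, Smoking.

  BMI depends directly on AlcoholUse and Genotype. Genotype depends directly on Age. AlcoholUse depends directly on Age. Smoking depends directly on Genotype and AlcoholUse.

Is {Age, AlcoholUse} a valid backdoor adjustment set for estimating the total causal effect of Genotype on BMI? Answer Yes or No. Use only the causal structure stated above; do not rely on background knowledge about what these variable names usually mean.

Yes

Backdoor paths from Genotype to BMI (paths whose first edge points into Genotype):
  P1: Genotype <- Age -> AlcoholUse -> BMI
Condition 1 (no descendant of Genotype in the set): holds — descendants of Genotype are {BMI, Smoking}; none are in {Age, AlcoholUse}.
Condition 2 (every backdoor path blocked by {Age, AlcoholUse}):
  P1: blocked at fork node Age ∈ conditioning set.
{Age, AlcoholUse} satisfies the backdoor criterion.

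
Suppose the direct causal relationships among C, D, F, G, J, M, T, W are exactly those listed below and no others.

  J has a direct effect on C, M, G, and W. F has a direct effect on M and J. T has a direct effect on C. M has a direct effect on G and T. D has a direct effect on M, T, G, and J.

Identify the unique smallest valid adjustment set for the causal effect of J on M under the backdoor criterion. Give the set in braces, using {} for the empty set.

{D, F}

Variables eligible for adjustment (non-descendants of J, excluding J and M): {D, F}.
Backdoor paths from J to M:
  P1: J <- F -> M
  P2: J <- D -> M
  P3: J <- D -> T <- M
  P4: J <- D -> G <- M
The empty set is not sufficient: P1 (J <- F -> M) has no collider blocking it and no conditioned non-collider, so it is open.
Try {D, F}:
  P1: blocked at fork node F ∈ conditioning set.
  P2: blocked at fork node D ∈ conditioning set.
  P3: blocked at fork node D ∈ conditioning set.
  P4: blocked at fork node D ∈ conditioning set.
{D, F} contains no descendant of J and blocks every backdoor path.
Every element of {D, F} is needed (dropping D leaves P2 open; dropping F leaves P1 open), so no proper subset is valid.
Among all size-2 subsets of the eligible variables, only {D, F} blocks every backdoor path, so it is the unique smallest valid adjustment set.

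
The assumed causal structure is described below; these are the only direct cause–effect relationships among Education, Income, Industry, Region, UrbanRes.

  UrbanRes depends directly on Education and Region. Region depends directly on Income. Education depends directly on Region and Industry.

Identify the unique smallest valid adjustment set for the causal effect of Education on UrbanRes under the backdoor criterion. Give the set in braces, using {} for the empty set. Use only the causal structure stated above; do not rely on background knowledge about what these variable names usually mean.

Variables eligible for adjustment (non-descendants of Education, excluding Education and UrbanRes): {Income, Industry, Region}.
Backdoor paths from Education to UrbanRes:
  P1: Education <- Region -> UrbanRes
The empty set is not sufficient: P1 (Education <- Region -> UrbanRes) has no collider blocking it and no conditioned non-collider, so it is open.
Try {Region}:
  P1: blocked at fork node Region ∈ conditioning set.
{Region} contains no descendant of Education and blocks every backdoor path.
No other singleton works — e.g. {Income} leaves P1 open — so {Region} is the unique smallest valid adjustment set.

{Region}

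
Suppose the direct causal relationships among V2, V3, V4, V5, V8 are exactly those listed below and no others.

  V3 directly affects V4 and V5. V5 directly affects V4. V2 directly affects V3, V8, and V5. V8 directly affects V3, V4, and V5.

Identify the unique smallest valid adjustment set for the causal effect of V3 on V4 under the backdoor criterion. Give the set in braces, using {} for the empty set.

{V2, V8}

Variables eligible for adjustment (non-descendants of V3, excluding V3 and V4): {V2, V8}.
Backdoor paths from V3 to V4:
  P1: V3 <- V2 -> V8 -> V5 -> V4
  P2: V3 <- V2 -> V8 -> V4
  P3: V3 <- V2 -> V5 <- V8 -> V4
  P4: V3 <- V2 -> V5 -> V4
  P5: V3 <- V8 <- V2 -> V5 -> V4
  P6: V3 <- V8 -> V5 -> V4
  P7: V3 <- V8 -> V4
The empty set is not sufficient: P1 (V3 <- V2 -> V8 -> V5 -> V4) has no collider blocking it and no conditioned non-collider, so it is open.
Try {V2, V8}:
  P1: blocked at fork node V2 ∈ conditioning set.
  P2: blocked at fork node V2 ∈ conditioning set.
  P3: blocked at fork node V2 ∈ conditioning set.
  P4: blocked at fork node V2 ∈ conditioning set.
  P5: blocked at chain node V8 ∈ conditioning set.
  P6: blocked at fork node V8 ∈ conditioning set.
  P7: blocked at fork node V8 ∈ conditioning set.
{V2, V8} contains no descendant of V3 and blocks every backdoor path.
Every element of {V2, V8} is needed (dropping V2 leaves P4 open; dropping V8 leaves P6 open), so no proper subset is valid.
Among all size-2 subsets of the eligible variables, only {V2, V8} blocks every backdoor path, so it is the unique smallest valid adjustment set.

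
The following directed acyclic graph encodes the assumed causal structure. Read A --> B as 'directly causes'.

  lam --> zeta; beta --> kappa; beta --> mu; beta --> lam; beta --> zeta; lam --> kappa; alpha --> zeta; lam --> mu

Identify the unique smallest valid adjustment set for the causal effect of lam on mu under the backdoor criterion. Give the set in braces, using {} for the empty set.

{beta}

Variables eligible for adjustment (non-descendants of lam, excluding lam and mu): {alpha, beta}.
Backdoor paths from lam to mu:
  P1: lam <- beta -> mu
The empty set is not sufficient: P1 (lam <- beta -> mu) has no collider blocking it and no conditioned non-collider, so it is open.
Try {beta}:
  P1: blocked at fork node beta ∈ conditioning set.
{beta} contains no descendant of lam and blocks every backdoor path.
No other singleton works — e.g. {alpha} leaves P1 open — so {beta} is the unique smallest valid adjustment set.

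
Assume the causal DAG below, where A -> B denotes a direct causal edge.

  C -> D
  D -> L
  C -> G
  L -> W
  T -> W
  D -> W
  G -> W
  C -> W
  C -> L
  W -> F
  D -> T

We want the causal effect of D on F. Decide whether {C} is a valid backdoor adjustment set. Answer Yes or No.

Backdoor paths from D to F (paths whose first edge points into D):
  P1: D <- C -> L -> W -> F
  P2: D <- C -> G -> W -> F
  P3: D <- C -> W -> F
Condition 1 (no descendant of D in the set): holds — descendants of D are {F, L, T, W}; none are in {C}.
Condition 2 (every backdoor path blocked by {C}):
  P1: blocked at fork node C ∈ conditioning set.
  P2: blocked at fork node C ∈ conditioning set.
  P3: blocked at fork node C ∈ conditioning set.
{C} satisfies the backdoor criterion.

Yes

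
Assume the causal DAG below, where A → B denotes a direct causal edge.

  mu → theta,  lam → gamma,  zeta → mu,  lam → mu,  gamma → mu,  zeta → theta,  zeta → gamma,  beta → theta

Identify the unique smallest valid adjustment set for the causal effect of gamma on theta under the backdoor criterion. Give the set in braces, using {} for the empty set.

{lam, zeta}

Variables eligible for adjustment (non-descendants of gamma, excluding gamma and theta): {beta, lam, zeta}.
Backdoor paths from gamma to theta:
  P1: gamma <- lam -> mu <- zeta -> theta
  P2: gamma <- lam -> mu -> theta
  P3: gamma <- zeta -> mu -> theta
  P4: gamma <- zeta -> theta
The empty set is not sufficient: P2 (gamma <- lam -> mu -> theta) has no collider blocking it and no conditioned non-collider, so it is open.
Try {lam, zeta}:
  P1: blocked at fork node lam ∈ conditioning set.
  P2: blocked at fork node lam ∈ conditioning set.
  P3: blocked at fork node zeta ∈ conditioning set.
  P4: blocked at fork node zeta ∈ conditioning set.
{lam, zeta} contains no descendant of gamma and blocks every backdoor path.
Every element of {lam, zeta} is needed (dropping lam leaves P2 open; dropping zeta leaves P3 open), so no proper subset is valid.
Among all size-2 subsets of the eligible variables, only {lam, zeta} blocks every backdoor path, so it is the unique smallest valid adjustment set.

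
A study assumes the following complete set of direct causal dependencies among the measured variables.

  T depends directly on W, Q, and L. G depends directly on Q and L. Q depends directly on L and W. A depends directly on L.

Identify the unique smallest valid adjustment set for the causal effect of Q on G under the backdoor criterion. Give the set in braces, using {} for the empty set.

{L}

Variables eligible for adjustment (non-descendants of Q, excluding Q and G): {A, L, W}.
Backdoor paths from Q to G:
  P1: Q <- L -> G
  P2: Q <- W -> T <- L -> G
The empty set is not sufficient: P1 (Q <- L -> G) has no collider blocking it and no conditioned non-collider, so it is open.
Try {L}:
  P1: blocked at fork node L ∈ conditioning set.
  P2: blocked at collider T (neither it nor any descendant is in the conditioning set).
{L} contains no descendant of Q and blocks every backdoor path.
No other singleton works — e.g. {W} leaves P1 open — so {L} is the unique smallest valid adjustment set.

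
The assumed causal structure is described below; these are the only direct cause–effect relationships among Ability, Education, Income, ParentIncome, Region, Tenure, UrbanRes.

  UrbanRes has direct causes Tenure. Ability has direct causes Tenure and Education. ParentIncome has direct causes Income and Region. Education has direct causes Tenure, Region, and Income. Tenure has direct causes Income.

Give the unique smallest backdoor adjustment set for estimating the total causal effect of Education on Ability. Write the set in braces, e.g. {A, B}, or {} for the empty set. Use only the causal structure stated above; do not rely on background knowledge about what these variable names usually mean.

{Tenure}

Variables eligible for adjustment (non-descendants of Education, excluding Education and Ability): {Income, ParentIncome, Region, Tenure, UrbanRes}.
Backdoor paths from Education to Ability:
  P1: Education <- Income -> Tenure -> Ability
  P2: Education <- Tenure -> Ability
  P3: Education <- Region -> ParentIncome <- Income -> Tenure -> Ability
The empty set is not sufficient: P1 (Education <- Income -> Tenure -> Ability) has no collider blocking it and no conditioned non-collider, so it is open.
Try {Tenure}:
  P1: blocked at chain node Tenure ∈ conditioning set.
  P2: blocked at fork node Tenure ∈ conditioning set.
  P3: blocked at collider ParentIncome (neither it nor any descendant is in the conditioning set).
{Tenure} contains no descendant of Education and blocks every backdoor path.
No other singleton works — e.g. {Income} leaves P2 open — so {Tenure} is the unique smallest valid adjustment set.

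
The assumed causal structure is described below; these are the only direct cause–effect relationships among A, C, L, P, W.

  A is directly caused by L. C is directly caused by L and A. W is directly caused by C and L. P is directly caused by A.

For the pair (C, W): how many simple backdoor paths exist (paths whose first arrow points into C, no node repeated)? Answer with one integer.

A backdoor path from C to W is any simple undirected path whose first edge points into C (i.e. leaves C via a parent).
Parents of C: {A, L}.
Enumerating:
  P1: C <- L -> W
  P2: C <- A <- L -> W
That exhausts the simple backdoor paths. Count: 2.

2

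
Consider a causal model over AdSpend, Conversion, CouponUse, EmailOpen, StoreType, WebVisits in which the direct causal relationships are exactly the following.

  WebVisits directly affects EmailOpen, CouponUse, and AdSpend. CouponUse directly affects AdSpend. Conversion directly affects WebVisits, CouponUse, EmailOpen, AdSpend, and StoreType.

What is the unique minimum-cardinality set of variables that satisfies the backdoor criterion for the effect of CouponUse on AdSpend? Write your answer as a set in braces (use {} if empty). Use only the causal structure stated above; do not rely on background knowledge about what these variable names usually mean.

{Conversion, WebVisits}

Variables eligible for adjustment (non-descendants of CouponUse, excluding CouponUse and AdSpend): {Conversion, EmailOpen, StoreType, WebVisits}.
Backdoor paths from CouponUse to AdSpend:
  P1: CouponUse <- Conversion -> WebVisits -> AdSpend
  P2: CouponUse <- Conversion -> AdSpend
  P3: CouponUse <- Conversion -> EmailOpen <- WebVisits -> AdSpend
  P4: CouponUse <- WebVisits <- Conversion -> AdSpend
  P5: CouponUse <- WebVisits -> AdSpend
  P6: CouponUse <- WebVisits -> EmailOpen <- Conversion -> AdSpend
The empty set is not sufficient: P1 (CouponUse <- Conversion -> WebVisits -> AdSpend) has no collider blocking it and no conditioned non-collider, so it is open.
Try {Conversion, WebVisits}:
  P1: blocked at fork node Conversion ∈ conditioning set.
  P2: blocked at fork node Conversion ∈ conditioning set.
  P3: blocked at fork node Conversion ∈ conditioning set.
  P4: blocked at chain node WebVisits ∈ conditioning set.
  P5: blocked at fork node WebVisits ∈ conditioning set.
  P6: blocked at fork node WebVisits ∈ conditioning set.
{Conversion, WebVisits} contains no descendant of CouponUse and blocks every backdoor path.
Every element of {Conversion, WebVisits} is needed (dropping Conversion leaves P2 open; dropping WebVisits leaves P5 open), so no proper subset is valid.
Among all size-2 subsets of the eligible variables, only {Conversion, WebVisits} blocks every backdoor path, so it is the unique smallest valid adjustment set.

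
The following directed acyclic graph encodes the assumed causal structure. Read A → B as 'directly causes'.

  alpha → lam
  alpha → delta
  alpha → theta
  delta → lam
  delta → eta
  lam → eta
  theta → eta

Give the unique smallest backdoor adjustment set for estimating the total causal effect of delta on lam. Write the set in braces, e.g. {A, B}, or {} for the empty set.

Variables eligible for adjustment (non-descendants of delta, excluding delta and lam): {alpha, theta}.
Backdoor paths from delta to lam:
  P1: delta <- alpha -> lam
  P2: delta <- alpha -> theta -> eta <- lam
The empty set is not sufficient: P1 (delta <- alpha -> lam) has no collider blocking it and no conditioned non-collider, so it is open.
Try {alpha}:
  P1: blocked at fork node alpha ∈ conditioning set.
  P2: blocked at fork node alpha ∈ conditioning set.
{alpha} contains no descendant of delta and blocks every backdoor path.
No other singleton works — e.g. {theta} leaves P1 open — so {alpha} is the unique smallest valid adjustment set.

{alpha}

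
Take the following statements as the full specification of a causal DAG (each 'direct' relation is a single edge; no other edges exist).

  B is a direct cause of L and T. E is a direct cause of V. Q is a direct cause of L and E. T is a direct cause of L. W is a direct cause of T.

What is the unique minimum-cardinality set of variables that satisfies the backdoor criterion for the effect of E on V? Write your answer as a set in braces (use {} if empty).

{}

Variables eligible for adjustment (non-descendants of E, excluding E and V): {B, L, Q, T, W}.
Backdoor paths from E to V:
  (none)
With no backdoor paths the empty set already satisfies the criterion, and it is trivially minimal.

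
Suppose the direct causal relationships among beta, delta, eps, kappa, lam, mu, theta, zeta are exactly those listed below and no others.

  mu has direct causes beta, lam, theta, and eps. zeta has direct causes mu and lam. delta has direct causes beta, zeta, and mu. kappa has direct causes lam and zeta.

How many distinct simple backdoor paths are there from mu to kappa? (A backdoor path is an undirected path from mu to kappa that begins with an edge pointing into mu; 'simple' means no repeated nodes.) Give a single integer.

A backdoor path from mu to kappa is any simple undirected path whose first edge points into mu (i.e. leaves mu via a parent).
Parents of mu: {beta, eps, lam, theta}.
Enumerating:
  P1: mu <- beta -> delta <- zeta <- lam -> kappa
  P2: mu <- beta -> delta <- zeta -> kappa
  P3: mu <- lam -> zeta -> kappa
  P4: mu <- lam -> kappa
That exhausts the simple backdoor paths. Count: 4.

4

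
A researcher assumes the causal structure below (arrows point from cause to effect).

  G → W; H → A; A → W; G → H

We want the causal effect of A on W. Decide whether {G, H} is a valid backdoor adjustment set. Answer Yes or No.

Yes

Backdoor paths from A to W (paths whose first edge points into A):
  P1: A <- H <- G -> W
Condition 1 (no descendant of A in the set): holds — descendants of A are {W}; none are in {G, H}.
Condition 2 (every backdoor path blocked by {G, H}):
  P1: blocked at chain node H ∈ conditioning set.
{G, H} satisfies the backdoor criterion.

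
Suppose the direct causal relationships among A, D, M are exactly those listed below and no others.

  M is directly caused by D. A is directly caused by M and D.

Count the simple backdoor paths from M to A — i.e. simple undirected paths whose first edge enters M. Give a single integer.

1

A backdoor path from M to A is any simple undirected path whose first edge points into M (i.e. leaves M via a parent).
Parents of M: {D}.
Enumerating:
  P1: M <- D -> A
That exhausts the simple backdoor paths. Count: 1.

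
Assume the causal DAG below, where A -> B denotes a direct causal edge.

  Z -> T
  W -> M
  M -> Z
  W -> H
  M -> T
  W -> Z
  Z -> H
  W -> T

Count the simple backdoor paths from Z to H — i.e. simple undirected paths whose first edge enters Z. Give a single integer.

3

A backdoor path from Z to H is any simple undirected path whose first edge points into Z (i.e. leaves Z via a parent).
Parents of Z: {M, W}.
Enumerating:
  P1: Z <- W -> H
  P2: Z <- M <- W -> H
  P3: Z <- M -> T <- W -> H
That exhausts the simple backdoor paths. Count: 3.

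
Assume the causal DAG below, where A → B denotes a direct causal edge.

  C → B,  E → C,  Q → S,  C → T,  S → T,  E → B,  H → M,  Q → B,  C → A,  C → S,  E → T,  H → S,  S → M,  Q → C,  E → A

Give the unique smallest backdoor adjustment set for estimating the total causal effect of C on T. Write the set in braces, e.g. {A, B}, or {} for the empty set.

Variables eligible for adjustment (non-descendants of C, excluding C and T): {E, H, Q}.
Backdoor paths from C to T:
  P1: C <- Q -> S -> T
  P2: C <- Q -> B <- E -> T
  P3: C <- E -> B <- Q -> S -> T
  P4: C <- E -> T
The empty set is not sufficient: P1 (C <- Q -> S -> T) has no collider blocking it and no conditioned non-collider, so it is open.
Try {E, Q}:
  P1: blocked at fork node Q ∈ conditioning set.
  P2: blocked at fork node Q ∈ conditioning set.
  P3: blocked at fork node E ∈ conditioning set.
  P4: blocked at fork node E ∈ conditioning set.
{E, Q} contains no descendant of C and blocks every backdoor path.
Every element of {E, Q} is needed (dropping E leaves P4 open; dropping Q leaves P1 open), so no proper subset is valid.
Among all size-2 subsets of the eligible variables, only {E, Q} blocks every backdoor path, so it is the unique smallest valid adjustment set.

{E, Q}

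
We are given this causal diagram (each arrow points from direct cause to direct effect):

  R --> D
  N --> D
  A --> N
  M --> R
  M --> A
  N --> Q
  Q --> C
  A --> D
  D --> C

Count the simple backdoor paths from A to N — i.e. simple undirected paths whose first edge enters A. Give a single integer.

2

A backdoor path from A to N is any simple undirected path whose first edge points into A (i.e. leaves A via a parent).
Parents of A: {M}.
Enumerating:
  P1: A <- M -> R -> D <- N
  P2: A <- M -> R -> D -> C <- Q <- N
That exhausts the simple backdoor paths. Count: 2.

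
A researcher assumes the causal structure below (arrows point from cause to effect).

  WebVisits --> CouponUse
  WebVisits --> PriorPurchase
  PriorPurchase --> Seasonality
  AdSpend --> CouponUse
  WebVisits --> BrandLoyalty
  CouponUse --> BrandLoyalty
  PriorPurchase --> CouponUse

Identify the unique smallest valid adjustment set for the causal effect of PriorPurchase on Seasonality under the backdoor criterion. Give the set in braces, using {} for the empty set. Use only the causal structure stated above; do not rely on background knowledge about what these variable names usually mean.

Variables eligible for adjustment (non-descendants of PriorPurchase, excluding PriorPurchase and Seasonality): {AdSpend, WebVisits}.
Backdoor paths from PriorPurchase to Seasonality:
  (none)
With no backdoor paths the empty set already satisfies the criterion, and it is trivially minimal.

{}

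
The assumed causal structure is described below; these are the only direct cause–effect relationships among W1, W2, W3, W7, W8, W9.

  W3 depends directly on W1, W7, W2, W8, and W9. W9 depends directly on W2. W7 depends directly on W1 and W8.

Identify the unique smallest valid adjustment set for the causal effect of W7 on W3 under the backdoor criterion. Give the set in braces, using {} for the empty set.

{W1, W8}

Variables eligible for adjustment (non-descendants of W7, excluding W7 and W3): {W1, W2, W8, W9}.
Backdoor paths from W7 to W3:
  P1: W7 <- W1 -> W3
  P2: W7 <- W8 -> W3
The empty set is not sufficient: P1 (W7 <- W1 -> W3) has no collider blocking it and no conditioned non-collider, so it is open.
Try {W1, W8}:
  P1: blocked at fork node W1 ∈ conditioning set.
  P2: blocked at fork node W8 ∈ conditioning set.
{W1, W8} contains no descendant of W7 and blocks every backdoor path.
Every element of {W1, W8} is needed (dropping W1 leaves P1 open; dropping W8 leaves P2 open), so no proper subset is valid.
Among all size-2 subsets of the eligible variables, only {W1, W8} blocks every backdoor path, so it is the unique smallest valid adjustment set.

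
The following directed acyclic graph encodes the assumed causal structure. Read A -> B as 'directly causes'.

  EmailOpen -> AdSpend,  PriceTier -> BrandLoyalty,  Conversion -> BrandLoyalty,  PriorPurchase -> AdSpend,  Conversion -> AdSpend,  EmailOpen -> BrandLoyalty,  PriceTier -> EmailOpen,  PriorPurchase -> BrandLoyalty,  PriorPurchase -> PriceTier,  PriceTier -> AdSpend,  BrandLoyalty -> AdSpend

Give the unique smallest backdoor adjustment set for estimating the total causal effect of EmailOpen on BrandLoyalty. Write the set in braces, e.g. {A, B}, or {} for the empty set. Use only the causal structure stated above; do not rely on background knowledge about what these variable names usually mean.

{PriceTier}

Variables eligible for adjustment (non-descendants of EmailOpen, excluding EmailOpen and BrandLoyalty): {Conversion, PriceTier, PriorPurchase}.
Backdoor paths from EmailOpen to BrandLoyalty:
  P1: EmailOpen <- PriceTier <- PriorPurchase -> BrandLoyalty
  P2: EmailOpen <- PriceTier <- PriorPurchase -> AdSpend <- Conversion -> BrandLoyalty
  P3: EmailOpen <- PriceTier <- PriorPurchase -> AdSpend <- BrandLoyalty
  P4: EmailOpen <- PriceTier -> BrandLoyalty
  P5: EmailOpen <- PriceTier -> AdSpend <- Conversion -> BrandLoyalty
  P6: EmailOpen <- PriceTier -> AdSpend <- PriorPurchase -> BrandLoyalty
  P7: EmailOpen <- PriceTier -> AdSpend <- BrandLoyalty
The empty set is not sufficient: P1 (EmailOpen <- PriceTier <- PriorPurchase -> BrandLoyalty) has no collider blocking it and no conditioned non-collider, so it is open.
Try {PriceTier}:
  P1: blocked at chain node PriceTier ∈ conditioning set.
  P2: blocked at chain node PriceTier ∈ conditioning set.
  P3: blocked at chain node PriceTier ∈ conditioning set.
  P4: blocked at fork node PriceTier ∈ conditioning set.
  P5: blocked at fork node PriceTier ∈ conditioning set.
  P6: blocked at fork node PriceTier ∈ conditioning set.
  P7: blocked at fork node PriceTier ∈ conditioning set.
{PriceTier} contains no descendant of EmailOpen and blocks every backdoor path.
No other singleton works — e.g. {Conversion} leaves P1 open — so {PriceTier} is the unique smallest valid adjustment set.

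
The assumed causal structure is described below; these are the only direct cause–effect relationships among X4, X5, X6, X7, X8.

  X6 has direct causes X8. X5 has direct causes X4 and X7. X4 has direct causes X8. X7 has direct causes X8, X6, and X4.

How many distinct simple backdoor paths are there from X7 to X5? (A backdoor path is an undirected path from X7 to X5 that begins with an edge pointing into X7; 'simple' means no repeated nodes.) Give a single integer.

A backdoor path from X7 to X5 is any simple undirected path whose first edge points into X7 (i.e. leaves X7 via a parent).
Parents of X7: {X4, X6, X8}.
Enumerating:
  P1: X7 <- X8 -> X4 -> X5
  P2: X7 <- X6 <- X8 -> X4 -> X5
  P3: X7 <- X4 -> X5
That exhausts the simple backdoor paths. Count: 3.

3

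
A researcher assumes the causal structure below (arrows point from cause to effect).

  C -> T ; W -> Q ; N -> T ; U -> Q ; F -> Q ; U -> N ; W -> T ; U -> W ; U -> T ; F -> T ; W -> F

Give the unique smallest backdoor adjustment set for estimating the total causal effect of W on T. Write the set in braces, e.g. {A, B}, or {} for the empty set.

Variables eligible for adjustment (non-descendants of W, excluding W and T): {C, N, U}.
Backdoor paths from W to T:
  P1: W <- U -> N -> T
  P2: W <- U -> T
  P3: W <- U -> Q <- F -> T
The empty set is not sufficient: P1 (W <- U -> N -> T) has no collider blocking it and no conditioned non-collider, so it is open.
Try {U}:
  P1: blocked at fork node U ∈ conditioning set.
  P2: blocked at fork node U ∈ conditioning set.
  P3: blocked at fork node U ∈ conditioning set.
{U} contains no descendant of W and blocks every backdoor path.
No other singleton works — e.g. {C} leaves P1 open — so {U} is the unique smallest valid adjustment set.

{U}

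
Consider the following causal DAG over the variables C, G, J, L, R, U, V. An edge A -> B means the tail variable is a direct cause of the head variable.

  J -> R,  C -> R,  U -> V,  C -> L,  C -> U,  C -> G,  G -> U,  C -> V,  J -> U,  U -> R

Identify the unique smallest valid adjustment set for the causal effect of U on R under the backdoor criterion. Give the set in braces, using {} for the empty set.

{C, J}

Variables eligible for adjustment (non-descendants of U, excluding U and R): {C, G, J, L}.
Backdoor paths from U to R:
  P1: U <- C -> R
  P2: U <- G <- C -> R
  P3: U <- J -> R
The empty set is not sufficient: P1 (U <- C -> R) has no collider blocking it and no conditioned non-collider, so it is open.
Try {C, J}:
  P1: blocked at fork node C ∈ conditioning set.
  P2: blocked at fork node C ∈ conditioning set.
  P3: blocked at fork node J ∈ conditioning set.
{C, J} contains no descendant of U and blocks every backdoor path.
Every element of {C, J} is needed (dropping C leaves P1 open; dropping J leaves P3 open), so no proper subset is valid.
Among all size-2 subsets of the eligible variables, only {C, J} blocks every backdoor path, so it is the unique smallest valid adjustment set.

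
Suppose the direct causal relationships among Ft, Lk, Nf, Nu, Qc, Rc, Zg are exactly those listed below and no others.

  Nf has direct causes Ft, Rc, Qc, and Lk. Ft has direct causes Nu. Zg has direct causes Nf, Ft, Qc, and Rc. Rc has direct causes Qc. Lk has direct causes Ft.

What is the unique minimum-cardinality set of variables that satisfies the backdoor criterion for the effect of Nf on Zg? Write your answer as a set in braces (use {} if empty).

{Ft, Qc, Rc}

Variables eligible for adjustment (non-descendants of Nf, excluding Nf and Zg): {Ft, Lk, Nu, Qc, Rc}.
Backdoor paths from Nf to Zg:
  P1: Nf <- Ft -> Zg
  P2: Nf <- Lk <- Ft -> Zg
  P3: Nf <- Qc -> Rc -> Zg
  P4: Nf <- Qc -> Zg
  P5: Nf <- Rc <- Qc -> Zg
  P6: Nf <- Rc -> Zg
The empty set is not sufficient: P1 (Nf <- Ft -> Zg) has no collider blocking it and no conditioned non-collider, so it is open.
Try {Ft, Qc, Rc}:
  P1: blocked at fork node Ft ∈ conditioning set.
  P2: blocked at fork node Ft ∈ conditioning set.
  P3: blocked at fork node Qc ∈ conditioning set.
  P4: blocked at fork node Qc ∈ conditioning set.
  P5: blocked at chain node Rc ∈ conditioning set.
  P6: blocked at fork node Rc ∈ conditioning set.
{Ft, Qc, Rc} contains no descendant of Nf and blocks every backdoor path.
Every element of {Ft, Qc, Rc} is needed (dropping Ft leaves P1 open; dropping Qc leaves P4 open; dropping Rc leaves P6 open), so no proper subset is valid.
Among all size-3 subsets of the eligible variables, only {Ft, Qc, Rc} blocks every backdoor path, so it is the unique smallest valid adjustment set.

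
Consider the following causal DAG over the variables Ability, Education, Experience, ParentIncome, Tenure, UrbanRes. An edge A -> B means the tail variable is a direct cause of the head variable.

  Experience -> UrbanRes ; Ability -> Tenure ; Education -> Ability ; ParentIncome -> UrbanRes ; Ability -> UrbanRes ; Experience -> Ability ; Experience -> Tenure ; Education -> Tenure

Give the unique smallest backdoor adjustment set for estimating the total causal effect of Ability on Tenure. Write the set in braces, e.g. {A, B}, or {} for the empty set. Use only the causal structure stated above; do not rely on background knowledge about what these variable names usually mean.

Variables eligible for adjustment (non-descendants of Ability, excluding Ability and Tenure): {Education, Experience, ParentIncome}.
Backdoor paths from Ability to Tenure:
  P1: Ability <- Education -> Tenure
  P2: Ability <- Experience -> Tenure
The empty set is not sufficient: P1 (Ability <- Education -> Tenure) has no collider blocking it and no conditioned non-collider, so it is open.
Try {Education, Experience}:
  P1: blocked at fork node Education ∈ conditioning set.
  P2: blocked at fork node Experience ∈ conditioning set.
{Education, Experience} contains no descendant of Ability and blocks every backdoor path.
Every element of {Education, Experience} is needed (dropping Education leaves P1 open; dropping Experience leaves P2 open), so no proper subset is valid.
Among all size-2 subsets of the eligible variables, only {Education, Experience} blocks every backdoor path, so it is the unique smallest valid adjustment set.

{Education, Experience}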